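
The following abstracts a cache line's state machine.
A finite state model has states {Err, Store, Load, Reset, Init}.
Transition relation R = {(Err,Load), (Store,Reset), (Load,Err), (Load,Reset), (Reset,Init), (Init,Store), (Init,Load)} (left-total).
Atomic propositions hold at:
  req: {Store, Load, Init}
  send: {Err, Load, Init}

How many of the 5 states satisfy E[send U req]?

4

E[send U req]: least fixpoint, start Z0 = Sat(req) = {Store, Load, Init}, add states in Sat(send) with some successor in Z. Z1 = {Err, Store, Load, Init}; fixed.
Sat(E[send U req]) = {Err, Store, Load, Init}
|Sat(E[send U req])| = |{Err, Store, Load, Init}| = 4.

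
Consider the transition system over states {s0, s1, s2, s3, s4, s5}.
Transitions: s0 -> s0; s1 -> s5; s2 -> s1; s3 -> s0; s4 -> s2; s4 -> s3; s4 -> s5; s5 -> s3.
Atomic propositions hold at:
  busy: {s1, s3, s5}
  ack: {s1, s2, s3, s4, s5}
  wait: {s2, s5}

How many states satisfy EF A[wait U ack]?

A[wait U ack]: least fixpoint, start Z0 = Sat(ack) = {s1, s2, s3, s4, s5}, add states in Sat(wait) with every successor in Z. Already a fixed point.
Sat(A[wait U ack]) = {s1, s2, s3, s4, s5}
EF A[wait U ack]: least fixpoint, start Z0 = {s1, s2, s3, s4, s5}, add states with some successor in Z. Already a fixed point.
Sat(EF A[wait U ack]) = {s1, s2, s3, s4, s5}
|Sat(EF A[wait U ack])| = |{s1, s2, s3, s4, s5}| = 5.

5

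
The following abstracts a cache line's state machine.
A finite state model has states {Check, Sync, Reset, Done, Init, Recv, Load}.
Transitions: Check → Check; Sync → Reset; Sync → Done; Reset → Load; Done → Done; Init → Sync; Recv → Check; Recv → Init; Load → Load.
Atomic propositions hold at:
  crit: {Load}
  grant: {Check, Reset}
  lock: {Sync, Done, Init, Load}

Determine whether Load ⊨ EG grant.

No

EG grant: greatest fixpoint, start Z0 = {Check, Reset}, keep only states in Sat with some successor in Z. Z1 = {Check}; fixed.
Sat(EG grant) = {Check}
Load ∉ Sat(EG grant) = {Check}, so the formula does not hold at Load.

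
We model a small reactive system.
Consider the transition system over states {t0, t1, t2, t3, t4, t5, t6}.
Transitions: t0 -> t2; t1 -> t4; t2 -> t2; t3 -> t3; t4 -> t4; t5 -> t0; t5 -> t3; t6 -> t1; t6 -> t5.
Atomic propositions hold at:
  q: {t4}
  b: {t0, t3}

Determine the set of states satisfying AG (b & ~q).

{t3}

Sat(~q) = {t0, t1, t2, t3, t5, t6}
Sat(b & ~q) = {t0, t3}
AG (b & ~q): greatest fixpoint, start Z0 = {t0, t3}, keep only states in Sat with every successor in Z. Z1 = {t3}; fixed.
Sat(AG (b & ~q)) = {t3}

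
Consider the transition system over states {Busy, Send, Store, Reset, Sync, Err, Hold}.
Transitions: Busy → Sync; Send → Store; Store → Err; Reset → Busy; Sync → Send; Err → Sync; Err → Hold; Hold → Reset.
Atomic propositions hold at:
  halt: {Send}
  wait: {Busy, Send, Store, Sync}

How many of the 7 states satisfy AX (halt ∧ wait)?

1

Sat(halt ∧ wait) = {Send}
Sat(AX (halt ∧ wait)) = {s : every successor in {Send}} = {Sync}
|Sat(AX (halt ∧ wait))| = |{Sync}| = 1.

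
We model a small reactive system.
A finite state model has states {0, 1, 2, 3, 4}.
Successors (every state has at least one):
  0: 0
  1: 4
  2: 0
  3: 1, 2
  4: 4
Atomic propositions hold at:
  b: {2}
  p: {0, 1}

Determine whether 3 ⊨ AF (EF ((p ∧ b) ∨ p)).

Yes

Sat(p ∧ b) = ∅
Sat((p ∧ b) ∨ p) = {0, 1}
EF ((p ∧ b) ∨ p): least fixpoint, start Z0 = {0, 1}, add states with some successor in Z. Z1 = {0, 1, 2, 3}; fixed.
Sat(EF ((p ∧ b) ∨ p)) = {0, 1, 2, 3}
AF (EF ((p ∧ b) ∨ p)): least fixpoint, start Z0 = {0, 1, 2, 3}, add states with every successor in Z. Already a fixed point.
Sat(AF (EF ((p ∧ b) ∨ p))) = {0, 1, 2, 3}
3 ∈ Sat(AF (EF ((p ∧ b) ∨ p))) = {0, 1, 2, 3}, so the formula holds at 3.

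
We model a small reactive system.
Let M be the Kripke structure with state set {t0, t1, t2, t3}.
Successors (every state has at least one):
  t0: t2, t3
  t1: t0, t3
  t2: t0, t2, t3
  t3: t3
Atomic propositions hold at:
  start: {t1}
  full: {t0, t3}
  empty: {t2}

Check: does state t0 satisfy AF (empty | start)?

No

Sat(empty | start) = {t1, t2}
AF (empty | start): least fixpoint, start Z0 = {t1, t2}, add states with every successor in Z. Already a fixed point.
Sat(AF (empty | start)) = {t1, t2}
t0 ∉ Sat(AF (empty | start)) = {t1, t2}, so the formula does not hold at t0.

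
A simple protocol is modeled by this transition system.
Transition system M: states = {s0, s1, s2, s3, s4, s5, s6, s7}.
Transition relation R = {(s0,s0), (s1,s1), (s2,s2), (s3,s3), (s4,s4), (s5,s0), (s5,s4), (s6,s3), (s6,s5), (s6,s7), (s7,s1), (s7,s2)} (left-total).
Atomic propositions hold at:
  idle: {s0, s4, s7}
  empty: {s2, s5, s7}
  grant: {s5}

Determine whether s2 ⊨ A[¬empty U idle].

No

Sat(¬empty) = {s0, s1, s3, s4, s6}
A[¬empty U idle]: least fixpoint, start Z0 = Sat(idle) = {s0, s4, s7}, add states in Sat(¬empty) with every successor in Z. Already a fixed point.
Sat(A[¬empty U idle]) = {s0, s4, s7}
s2 ∉ Sat(A[¬empty U idle]) = {s0, s4, s7}, so the formula does not hold at s2.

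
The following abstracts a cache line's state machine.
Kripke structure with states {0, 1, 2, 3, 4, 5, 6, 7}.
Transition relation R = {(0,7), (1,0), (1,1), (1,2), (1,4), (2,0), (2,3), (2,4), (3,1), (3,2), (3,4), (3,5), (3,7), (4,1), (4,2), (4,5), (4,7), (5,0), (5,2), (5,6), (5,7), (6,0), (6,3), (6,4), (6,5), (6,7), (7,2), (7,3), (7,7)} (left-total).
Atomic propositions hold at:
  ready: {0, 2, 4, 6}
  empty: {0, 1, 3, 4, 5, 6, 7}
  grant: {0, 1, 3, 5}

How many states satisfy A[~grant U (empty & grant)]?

4

Sat(~grant) = {2, 4, 6, 7}
Sat(empty & grant) = {0, 1, 3, 5}
A[~grant U (empty & grant)]: least fixpoint, start Z0 = Sat((empty & grant)) = {0, 1, 3, 5}, add states in Sat(~grant) with every successor in Z. Already a fixed point.
Sat(A[~grant U (empty & grant)]) = {0, 1, 3, 5}
|Sat(A[~grant U (empty & grant)])| = |{0, 1, 3, 5}| = 4.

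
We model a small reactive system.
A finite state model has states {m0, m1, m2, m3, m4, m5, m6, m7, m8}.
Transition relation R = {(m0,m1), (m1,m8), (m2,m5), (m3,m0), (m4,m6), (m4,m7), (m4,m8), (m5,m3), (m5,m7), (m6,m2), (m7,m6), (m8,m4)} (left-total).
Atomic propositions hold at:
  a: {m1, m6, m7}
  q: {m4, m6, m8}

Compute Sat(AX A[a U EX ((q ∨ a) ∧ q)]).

Sat(q ∨ a) = {m1, m4, m6, m7, m8}
Sat((q ∨ a) ∧ q) = {m4, m6, m8}
Sat(EX ((q ∨ a) ∧ q)) = {s : some successor in {m4, m6, m8}} = {m1, m4, m7, m8}
A[a U EX ((q ∨ a) ∧ q)]: least fixpoint, start Z0 = Sat(EX ((q ∨ a) ∧ q)) = {m1, m4, m7, m8}, add states in Sat(a) with every successor in Z. Already a fixed point.
Sat(A[a U EX ((q ∨ a) ∧ q)]) = {m1, m4, m7, m8}
Sat(AX A[a U EX ((q ∨ a) ∧ q)]) = {s : every successor in {m1, m4, m7, m8}} = {m0, m1, m8}

{m0, m1, m8}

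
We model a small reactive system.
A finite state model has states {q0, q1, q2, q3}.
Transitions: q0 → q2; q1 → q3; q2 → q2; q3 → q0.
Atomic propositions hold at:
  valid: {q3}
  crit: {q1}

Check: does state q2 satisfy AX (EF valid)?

EF valid: least fixpoint, start Z0 = {q3}, add states with some successor in Z. Z1 = {q1, q3}; fixed.
Sat(EF valid) = {q1, q3}
Sat(AX (EF valid)) = {s : every successor in {q1, q3}} = {q1}
q2 ∉ Sat(AX (EF valid)) = {q1}, so the formula does not hold at q2.

No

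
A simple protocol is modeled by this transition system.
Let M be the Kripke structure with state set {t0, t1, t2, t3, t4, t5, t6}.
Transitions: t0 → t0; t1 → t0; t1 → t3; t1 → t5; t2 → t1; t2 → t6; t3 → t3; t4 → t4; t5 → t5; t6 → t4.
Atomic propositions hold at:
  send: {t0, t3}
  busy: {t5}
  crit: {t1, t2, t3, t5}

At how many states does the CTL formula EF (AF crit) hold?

4

AF crit: least fixpoint, start Z0 = {t1, t2, t3, t5}, add states with every successor in Z. Already a fixed point.
Sat(AF crit) = {t1, t2, t3, t5}
EF (AF crit): least fixpoint, start Z0 = {t1, t2, t3, t5}, add states with some successor in Z. Already a fixed point.
Sat(EF (AF crit)) = {t1, t2, t3, t5}
|Sat(EF (AF crit))| = |{t1, t2, t3, t5}| = 4.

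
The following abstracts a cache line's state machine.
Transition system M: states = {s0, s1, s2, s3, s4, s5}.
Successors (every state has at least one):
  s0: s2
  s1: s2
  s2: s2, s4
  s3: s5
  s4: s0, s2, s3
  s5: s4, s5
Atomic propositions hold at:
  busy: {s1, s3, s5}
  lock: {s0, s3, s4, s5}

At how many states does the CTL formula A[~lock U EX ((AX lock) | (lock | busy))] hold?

5

Sat(~lock) = {s1, s2}
Sat(AX lock) = {s : every successor in {s0, s3, s4, s5}} = {s3, s5}
Sat(lock | busy) = {s0, s1, s3, s4, s5}
Sat((AX lock) | (lock | busy)) = {s0, s1, s3, s4, s5}
Sat(EX ((AX lock) | (lock | busy))) = {s : some successor in {s0, s1, s3, s4, s5}} = {s2, s3, s4, s5}
A[~lock U EX ((AX lock) | (lock | busy))]: least fixpoint, start Z0 = Sat(EX ((AX lock) | (lock | busy))) = {s2, s3, s4, s5}, add states in Sat(~lock) with every successor in Z. Z1 = {s1, s2, s3, s4, s5}; fixed.
Sat(A[~lock U EX ((AX lock) | (lock | busy))]) = {s1, s2, s3, s4, s5}
|Sat(A[~lock U EX ((AX lock) | (lock | busy))])| = |{s1, s2, s3, s4, s5}| = 5.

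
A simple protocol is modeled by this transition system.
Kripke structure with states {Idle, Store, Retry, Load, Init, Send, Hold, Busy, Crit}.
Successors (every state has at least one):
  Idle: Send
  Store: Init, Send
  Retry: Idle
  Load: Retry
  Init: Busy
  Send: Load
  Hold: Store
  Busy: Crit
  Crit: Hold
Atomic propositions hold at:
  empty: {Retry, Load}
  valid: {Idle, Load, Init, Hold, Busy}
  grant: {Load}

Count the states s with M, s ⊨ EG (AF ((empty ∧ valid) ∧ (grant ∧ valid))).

Sat(empty ∧ valid) = {Load}
Sat(grant ∧ valid) = {Load}
Sat((empty ∧ valid) ∧ (grant ∧ valid)) = {Load}
AF ((empty ∧ valid) ∧ (grant ∧ valid)): least fixpoint, start Z0 = {Load}, add states with every successor in Z. Z1 = {Load, Send}; Z2 = {Idle, Load, Send}; Z3 = {Idle, Retry, Load, Send}; fixed.
Sat(AF ((empty ∧ valid) ∧ (grant ∧ valid))) = {Idle, Retry, Load, Send}
EG (AF ((empty ∧ valid) ∧ (grant ∧ valid))): greatest fixpoint, start Z0 = {Idle, Retry, Load, Send}, keep only states in Sat with some successor in Z. Already a fixed point.
Sat(EG (AF ((empty ∧ valid) ∧ (grant ∧ valid)))) = {Idle, Retry, Load, Send}
|Sat(EG (AF ((empty ∧ valid) ∧ (grant ∧ valid))))| = |{Idle, Retry, Load, Send}| = 4.

4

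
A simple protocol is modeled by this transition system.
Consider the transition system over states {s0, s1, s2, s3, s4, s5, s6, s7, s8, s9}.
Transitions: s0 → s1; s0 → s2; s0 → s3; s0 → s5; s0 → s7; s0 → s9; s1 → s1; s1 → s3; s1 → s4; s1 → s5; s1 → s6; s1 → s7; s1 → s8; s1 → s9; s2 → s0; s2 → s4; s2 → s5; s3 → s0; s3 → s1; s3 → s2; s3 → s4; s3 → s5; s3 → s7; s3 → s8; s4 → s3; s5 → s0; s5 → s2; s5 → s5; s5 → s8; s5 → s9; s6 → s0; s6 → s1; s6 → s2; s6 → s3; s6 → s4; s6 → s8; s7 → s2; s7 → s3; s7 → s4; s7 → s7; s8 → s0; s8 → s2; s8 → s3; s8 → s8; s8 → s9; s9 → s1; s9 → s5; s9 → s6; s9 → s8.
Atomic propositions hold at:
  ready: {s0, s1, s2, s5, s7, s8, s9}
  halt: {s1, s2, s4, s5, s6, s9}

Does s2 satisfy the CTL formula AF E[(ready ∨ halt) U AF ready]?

Yes

Sat(ready ∨ halt) = {s0, s1, s2, s4, s5, s6, s7, s8, s9}
AF ready: least fixpoint, start Z0 = {s0, s1, s2, s5, s7, s8, s9}, add states with every successor in Z. Already a fixed point.
Sat(AF ready) = {s0, s1, s2, s5, s7, s8, s9}
E[(ready ∨ halt) U AF ready]: least fixpoint, start Z0 = Sat(AF ready) = {s0, s1, s2, s5, s7, s8, s9}, add states in Sat(ready ∨ halt) with some successor in Z. Z1 = {s0, s1, s2, s5, s6, s7, s8, s9}; fixed.
Sat(E[(ready ∨ halt) U AF ready]) = {s0, s1, s2, s5, s6, s7, s8, s9}
AF E[(ready ∨ halt) U AF ready]: least fixpoint, start Z0 = {s0, s1, s2, s5, s6, s7, s8, s9}, add states with every successor in Z. Already a fixed point.
Sat(AF E[(ready ∨ halt) U AF ready]) = {s0, s1, s2, s5, s6, s7, s8, s9}
s2 ∈ Sat(AF E[(ready ∨ halt) U AF ready]) = {s0, s1, s2, s5, s6, s7, s8, s9}, so the formula holds at s2.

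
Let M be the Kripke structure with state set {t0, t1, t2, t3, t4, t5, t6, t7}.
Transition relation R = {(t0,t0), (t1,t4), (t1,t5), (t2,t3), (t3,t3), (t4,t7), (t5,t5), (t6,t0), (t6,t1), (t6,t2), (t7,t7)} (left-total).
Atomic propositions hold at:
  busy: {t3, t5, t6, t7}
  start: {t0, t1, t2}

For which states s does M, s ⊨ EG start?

{t0}

EG start: greatest fixpoint, start Z0 = {t0, t1, t2}, keep only states in Sat with some successor in Z. Z1 = {t0}; fixed.
Sat(EG start) = {t0}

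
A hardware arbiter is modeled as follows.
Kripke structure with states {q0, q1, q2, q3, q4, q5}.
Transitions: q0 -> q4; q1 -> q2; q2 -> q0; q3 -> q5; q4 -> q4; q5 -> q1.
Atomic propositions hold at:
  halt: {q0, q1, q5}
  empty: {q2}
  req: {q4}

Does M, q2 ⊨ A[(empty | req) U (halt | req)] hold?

Sat(empty | req) = {q2, q4}
Sat(halt | req) = {q0, q1, q4, q5}
A[(empty | req) U (halt | req)]: least fixpoint, start Z0 = Sat((halt | req)) = {q0, q1, q4, q5}, add states in Sat(empty | req) with every successor in Z. Z1 = {q0, q1, q2, q4, q5}; fixed.
Sat(A[(empty | req) U (halt | req)]) = {q0, q1, q2, q4, q5}
q2 ∈ Sat(A[(empty | req) U (halt | req)]) = {q0, q1, q2, q4, q5}, so the formula holds at q2.

Yes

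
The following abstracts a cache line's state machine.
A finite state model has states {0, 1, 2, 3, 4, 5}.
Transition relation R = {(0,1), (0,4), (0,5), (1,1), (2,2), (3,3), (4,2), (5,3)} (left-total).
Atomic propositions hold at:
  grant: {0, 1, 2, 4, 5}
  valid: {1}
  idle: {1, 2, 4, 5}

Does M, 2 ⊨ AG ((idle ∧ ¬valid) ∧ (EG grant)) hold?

Yes

Sat(¬valid) = {0, 2, 3, 4, 5}
Sat(idle ∧ ¬valid) = {2, 4, 5}
EG grant: greatest fixpoint, start Z0 = {0, 1, 2, 4, 5}, keep only states in Sat with some successor in Z. Z1 = {0, 1, 2, 4}; fixed.
Sat(EG grant) = {0, 1, 2, 4}
Sat((idle ∧ ¬valid) ∧ (EG grant)) = {2, 4}
AG ((idle ∧ ¬valid) ∧ (EG grant)): greatest fixpoint, start Z0 = {2, 4}, keep only states in Sat with every successor in Z. Already a fixed point.
Sat(AG ((idle ∧ ¬valid) ∧ (EG grant))) = {2, 4}
2 ∈ Sat(AG ((idle ∧ ¬valid) ∧ (EG grant))) = {2, 4}, so the formula holds at 2.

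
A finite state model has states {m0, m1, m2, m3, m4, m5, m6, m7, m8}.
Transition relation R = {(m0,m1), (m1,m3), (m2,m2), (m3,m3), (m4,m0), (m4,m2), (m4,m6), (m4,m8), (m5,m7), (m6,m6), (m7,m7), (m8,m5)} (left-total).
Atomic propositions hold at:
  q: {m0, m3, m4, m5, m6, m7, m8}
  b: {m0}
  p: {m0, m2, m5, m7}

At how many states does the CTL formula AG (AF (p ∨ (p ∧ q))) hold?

Sat(p ∧ q) = {m0, m5, m7}
Sat(p ∨ (p ∧ q)) = {m0, m2, m5, m7}
AF (p ∨ (p ∧ q)): least fixpoint, start Z0 = {m0, m2, m5, m7}, add states with every successor in Z. Z1 = {m0, m2, m5, m7, m8}; fixed.
Sat(AF (p ∨ (p ∧ q))) = {m0, m2, m5, m7, m8}
AG (AF (p ∨ (p ∧ q))): greatest fixpoint, start Z0 = {m0, m2, m5, m7, m8}, keep only states in Sat with every successor in Z. Z1 = {m2, m5, m7, m8}; fixed.
Sat(AG (AF (p ∨ (p ∧ q)))) = {m2, m5, m7, m8}
|Sat(AG (AF (p ∨ (p ∧ q))))| = |{m2, m5, m7, m8}| = 4.

4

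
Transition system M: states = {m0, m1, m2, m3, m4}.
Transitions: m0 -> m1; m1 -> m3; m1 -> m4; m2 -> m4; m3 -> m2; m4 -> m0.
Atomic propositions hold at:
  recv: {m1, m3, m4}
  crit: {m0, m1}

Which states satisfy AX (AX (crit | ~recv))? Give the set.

Sat(~recv) = {m0, m2}
Sat(crit | ~recv) = {m0, m1, m2}
Sat(AX (crit | ~recv)) = {s : every successor in {m0, m1, m2}} = {m0, m3, m4}
Sat(AX (AX (crit | ~recv))) = {s : every successor in {m0, m3, m4}} = {m1, m2, m4}

{m1, m2, m4}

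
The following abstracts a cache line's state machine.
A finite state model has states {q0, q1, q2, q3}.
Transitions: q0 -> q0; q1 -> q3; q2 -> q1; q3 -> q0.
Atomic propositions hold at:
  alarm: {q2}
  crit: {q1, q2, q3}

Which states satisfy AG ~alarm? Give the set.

{q0, q1, q3}

Sat(~alarm) = {q0, q1, q3}
AG ~alarm: greatest fixpoint, start Z0 = {q0, q1, q3}, keep only states in Sat with every successor in Z. Already a fixed point.
Sat(AG ~alarm) = {q0, q1, q3}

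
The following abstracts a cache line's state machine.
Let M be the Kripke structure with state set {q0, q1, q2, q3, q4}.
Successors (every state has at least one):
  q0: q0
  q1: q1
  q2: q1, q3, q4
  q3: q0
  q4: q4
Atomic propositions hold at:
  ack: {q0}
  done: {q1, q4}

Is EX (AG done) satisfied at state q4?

AG done: greatest fixpoint, start Z0 = {q1, q4}, keep only states in Sat with every successor in Z. Already a fixed point.
Sat(AG done) = {q1, q4}
Sat(EX (AG done)) = {s : some successor in {q1, q4}} = {q1, q2, q4}
q4 ∈ Sat(EX (AG done)) = {q1, q2, q4}, so the formula holds at q4.

Yes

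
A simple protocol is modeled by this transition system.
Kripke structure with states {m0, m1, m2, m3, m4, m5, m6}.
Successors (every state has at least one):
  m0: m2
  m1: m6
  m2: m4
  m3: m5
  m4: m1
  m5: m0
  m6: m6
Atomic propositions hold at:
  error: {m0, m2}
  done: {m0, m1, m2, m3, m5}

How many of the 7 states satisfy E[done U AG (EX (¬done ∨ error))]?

2

Sat(¬done) = {m4, m6}
Sat(¬done ∨ error) = {m0, m2, m4, m6}
Sat(EX (¬done ∨ error)) = {s : some successor in {m0, m2, m4, m6}} = {m0, m1, m2, m5, m6}
AG (EX (¬done ∨ error)): greatest fixpoint, start Z0 = {m0, m1, m2, m5, m6}, keep only states in Sat with every successor in Z. Z1 = {m0, m1, m5, m6}; Z2 = {m1, m5, m6}; Z3 = {m1, m6}; fixed.
Sat(AG (EX (¬done ∨ error))) = {m1, m6}
E[done U AG (EX (¬done ∨ error))]: least fixpoint, start Z0 = Sat(AG (EX (¬done ∨ error))) = {m1, m6}, add states in Sat(done) with some successor in Z. Already a fixed point.
Sat(E[done U AG (EX (¬done ∨ error))]) = {m1, m6}
|Sat(E[done U AG (EX (¬done ∨ error))])| = |{m1, m6}| = 2.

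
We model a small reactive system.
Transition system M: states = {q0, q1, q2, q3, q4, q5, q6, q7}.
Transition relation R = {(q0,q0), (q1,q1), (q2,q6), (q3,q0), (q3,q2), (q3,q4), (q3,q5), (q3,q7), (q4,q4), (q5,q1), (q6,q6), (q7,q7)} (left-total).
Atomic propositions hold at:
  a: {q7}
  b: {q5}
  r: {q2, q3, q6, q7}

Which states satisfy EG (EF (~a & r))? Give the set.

Sat(~a) = {q0, q1, q2, q3, q4, q5, q6}
Sat(~a & r) = {q2, q3, q6}
EF (~a & r): least fixpoint, start Z0 = {q2, q3, q6}, add states with some successor in Z. Already a fixed point.
Sat(EF (~a & r)) = {q2, q3, q6}
EG (EF (~a & r)): greatest fixpoint, start Z0 = {q2, q3, q6}, keep only states in Sat with some successor in Z. Already a fixed point.
Sat(EG (EF (~a & r))) = {q2, q3, q6}

{q2, q3, q6}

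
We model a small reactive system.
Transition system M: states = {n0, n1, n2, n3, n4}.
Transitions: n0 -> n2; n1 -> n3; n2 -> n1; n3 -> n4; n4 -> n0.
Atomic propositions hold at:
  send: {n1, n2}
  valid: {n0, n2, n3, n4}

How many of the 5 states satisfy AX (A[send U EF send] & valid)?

4

EF send: least fixpoint, start Z0 = {n1, n2}, add states with some successor in Z. Z1 = {n0, n1, n2}; Z2 = {n0, n1, n2, n4}; Z3 = {n0, n1, n2, n3, n4}; fixed.
Sat(EF send) = {n0, n1, n2, n3, n4}
A[send U EF send]: least fixpoint, start Z0 = Sat(EF send) = {n0, n1, n2, n3, n4}, add states in Sat(send) with every successor in Z. Already a fixed point.
Sat(A[send U EF send]) = {n0, n1, n2, n3, n4}
Sat(A[send U EF send] & valid) = {n0, n2, n3, n4}
Sat(AX (A[send U EF send] & valid)) = {s : every successor in {n0, n2, n3, n4}} = {n0, n1, n3, n4}
|Sat(AX (A[send U EF send] & valid))| = |{n0, n1, n3, n4}| = 4.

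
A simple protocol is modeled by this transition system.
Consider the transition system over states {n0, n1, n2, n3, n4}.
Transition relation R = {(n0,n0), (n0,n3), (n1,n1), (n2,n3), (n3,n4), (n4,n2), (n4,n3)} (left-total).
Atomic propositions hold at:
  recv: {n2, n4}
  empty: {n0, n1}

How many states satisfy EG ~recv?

Sat(~recv) = {n0, n1, n3}
EG ~recv: greatest fixpoint, start Z0 = {n0, n1, n3}, keep only states in Sat with some successor in Z. Z1 = {n0, n1}; fixed.
Sat(EG ~recv) = {n0, n1}
|Sat(EG ~recv)| = |{n0, n1}| = 2.

2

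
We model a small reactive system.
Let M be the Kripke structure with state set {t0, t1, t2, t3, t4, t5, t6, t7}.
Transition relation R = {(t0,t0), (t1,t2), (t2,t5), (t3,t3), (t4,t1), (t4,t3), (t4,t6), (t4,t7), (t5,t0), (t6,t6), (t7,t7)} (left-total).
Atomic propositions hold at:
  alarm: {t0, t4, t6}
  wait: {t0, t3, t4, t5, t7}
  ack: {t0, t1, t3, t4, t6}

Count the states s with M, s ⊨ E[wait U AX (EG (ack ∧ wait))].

Sat(ack ∧ wait) = {t0, t3, t4}
EG (ack ∧ wait): greatest fixpoint, start Z0 = {t0, t3, t4}, keep only states in Sat with some successor in Z. Already a fixed point.
Sat(EG (ack ∧ wait)) = {t0, t3, t4}
Sat(AX (EG (ack ∧ wait))) = {s : every successor in {t0, t3, t4}} = {t0, t3, t5}
E[wait U AX (EG (ack ∧ wait))]: least fixpoint, start Z0 = Sat(AX (EG (ack ∧ wait))) = {t0, t3, t5}, add states in Sat(wait) with some successor in Z. Z1 = {t0, t3, t4, t5}; fixed.
Sat(E[wait U AX (EG (ack ∧ wait))]) = {t0, t3, t4, t5}
|Sat(E[wait U AX (EG (ack ∧ wait))])| = |{t0, t3, t4, t5}| = 4.

4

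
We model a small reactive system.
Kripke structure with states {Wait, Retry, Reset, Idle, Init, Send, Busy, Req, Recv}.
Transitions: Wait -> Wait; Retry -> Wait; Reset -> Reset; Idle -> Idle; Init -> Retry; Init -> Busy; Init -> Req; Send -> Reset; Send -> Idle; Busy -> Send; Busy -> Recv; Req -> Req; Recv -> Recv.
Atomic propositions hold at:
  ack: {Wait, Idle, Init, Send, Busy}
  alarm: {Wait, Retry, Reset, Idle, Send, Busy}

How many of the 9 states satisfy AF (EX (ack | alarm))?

Sat(ack | alarm) = {Wait, Retry, Reset, Idle, Init, Send, Busy}
Sat(EX (ack | alarm)) = {s : some successor in {Wait, Retry, Reset, Idle, Init, Send, Busy}} = {Wait, Retry, Reset, Idle, Init, Send, Busy}
AF (EX (ack | alarm)): least fixpoint, start Z0 = {Wait, Retry, Reset, Idle, Init, Send, Busy}, add states with every successor in Z. Already a fixed point.
Sat(AF (EX (ack | alarm))) = {Wait, Retry, Reset, Idle, Init, Send, Busy}
|Sat(AF (EX (ack | alarm)))| = |{Wait, Retry, Reset, Idle, Init, Send, Busy}| = 7.

7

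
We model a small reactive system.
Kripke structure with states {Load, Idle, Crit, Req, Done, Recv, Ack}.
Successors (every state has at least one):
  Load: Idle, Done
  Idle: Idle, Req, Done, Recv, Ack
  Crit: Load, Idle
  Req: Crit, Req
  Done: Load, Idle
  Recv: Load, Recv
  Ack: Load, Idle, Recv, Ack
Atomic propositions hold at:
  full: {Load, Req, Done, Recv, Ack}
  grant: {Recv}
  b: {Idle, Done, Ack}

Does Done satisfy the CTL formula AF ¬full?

Sat(¬full) = {Idle, Crit}
AF ¬full: least fixpoint, start Z0 = {Idle, Crit}, add states with every successor in Z. Already a fixed point.
Sat(AF ¬full) = {Idle, Crit}
Done ∉ Sat(AF ¬full) = {Idle, Crit}, so the formula does not hold at Done.

No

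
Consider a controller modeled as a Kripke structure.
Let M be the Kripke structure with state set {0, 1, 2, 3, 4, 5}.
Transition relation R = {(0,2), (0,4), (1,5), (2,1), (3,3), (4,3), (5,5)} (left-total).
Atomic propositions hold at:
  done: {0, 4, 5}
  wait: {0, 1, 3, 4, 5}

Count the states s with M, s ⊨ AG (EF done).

EF done: least fixpoint, start Z0 = {0, 4, 5}, add states with some successor in Z. Z1 = {0, 1, 4, 5}; Z2 = {0, 1, 2, 4, 5}; fixed.
Sat(EF done) = {0, 1, 2, 4, 5}
AG (EF done): greatest fixpoint, start Z0 = {0, 1, 2, 4, 5}, keep only states in Sat with every successor in Z. Z1 = {0, 1, 2, 5}; Z2 = {1, 2, 5}; fixed.
Sat(AG (EF done)) = {1, 2, 5}
|Sat(AG (EF done))| = |{1, 2, 5}| = 3.

3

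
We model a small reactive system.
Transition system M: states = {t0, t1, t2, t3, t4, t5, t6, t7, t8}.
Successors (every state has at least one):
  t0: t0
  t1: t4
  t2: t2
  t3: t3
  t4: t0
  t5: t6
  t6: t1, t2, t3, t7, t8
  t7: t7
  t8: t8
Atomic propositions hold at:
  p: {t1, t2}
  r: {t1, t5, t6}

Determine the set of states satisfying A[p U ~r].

Sat(~r) = {t0, t2, t3, t4, t7, t8}
A[p U ~r]: least fixpoint, start Z0 = Sat(~r) = {t0, t2, t3, t4, t7, t8}, add states in Sat(p) with every successor in Z. Z1 = {t0, t1, t2, t3, t4, t7, t8}; fixed.
Sat(A[p U ~r]) = {t0, t1, t2, t3, t4, t7, t8}

{t0, t1, t2, t3, t4, t7, t8}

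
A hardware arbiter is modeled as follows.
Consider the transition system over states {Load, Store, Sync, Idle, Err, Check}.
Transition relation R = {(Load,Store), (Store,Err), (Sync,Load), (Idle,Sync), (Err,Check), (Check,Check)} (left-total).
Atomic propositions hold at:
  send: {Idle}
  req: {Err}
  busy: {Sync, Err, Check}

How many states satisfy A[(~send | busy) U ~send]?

Sat(~send) = {Load, Store, Sync, Err, Check}
Sat(~send | busy) = {Load, Store, Sync, Err, Check}
A[(~send | busy) U ~send]: least fixpoint, start Z0 = Sat(~send) = {Load, Store, Sync, Err, Check}, add states in Sat(~send | busy) with every successor in Z. Already a fixed point.
Sat(A[(~send | busy) U ~send]) = {Load, Store, Sync, Err, Check}
|Sat(A[(~send | busy) U ~send])| = |{Load, Store, Sync, Err, Check}| = 5.

5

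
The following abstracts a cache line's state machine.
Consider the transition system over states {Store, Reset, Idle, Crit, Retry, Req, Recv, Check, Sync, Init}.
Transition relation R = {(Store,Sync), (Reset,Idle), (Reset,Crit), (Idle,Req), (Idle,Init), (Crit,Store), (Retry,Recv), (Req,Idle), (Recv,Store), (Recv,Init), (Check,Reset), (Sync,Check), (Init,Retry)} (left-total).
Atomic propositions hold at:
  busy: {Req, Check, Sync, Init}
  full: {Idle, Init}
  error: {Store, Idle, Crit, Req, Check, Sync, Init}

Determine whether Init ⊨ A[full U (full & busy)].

Yes

Sat(full & busy) = {Init}
A[full U (full & busy)]: least fixpoint, start Z0 = Sat((full & busy)) = {Init}, add states in Sat(full) with every successor in Z. Already a fixed point.
Sat(A[full U (full & busy)]) = {Init}
Init ∈ Sat(A[full U (full & busy)]) = {Init}, so the formula holds at Init.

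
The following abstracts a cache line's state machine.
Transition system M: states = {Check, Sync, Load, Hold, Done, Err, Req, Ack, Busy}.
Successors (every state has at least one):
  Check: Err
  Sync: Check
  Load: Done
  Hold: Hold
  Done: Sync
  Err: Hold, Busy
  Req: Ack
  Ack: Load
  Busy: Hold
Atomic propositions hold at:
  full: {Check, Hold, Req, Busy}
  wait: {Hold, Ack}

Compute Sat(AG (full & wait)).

Sat(full & wait) = {Hold}
AG (full & wait): greatest fixpoint, start Z0 = {Hold}, keep only states in Sat with every successor in Z. Already a fixed point.
Sat(AG (full & wait)) = {Hold}

{Hold}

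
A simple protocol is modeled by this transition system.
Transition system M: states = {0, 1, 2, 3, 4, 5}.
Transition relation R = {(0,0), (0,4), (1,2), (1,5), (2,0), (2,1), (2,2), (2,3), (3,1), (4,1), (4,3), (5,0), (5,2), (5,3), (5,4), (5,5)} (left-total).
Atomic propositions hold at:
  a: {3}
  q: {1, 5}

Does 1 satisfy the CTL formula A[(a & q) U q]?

Yes

Sat(a & q) = ∅
A[(a & q) U q]: least fixpoint, start Z0 = Sat(q) = {1, 5}, add states in Sat(a & q) with every successor in Z. Already a fixed point.
Sat(A[(a & q) U q]) = {1, 5}
1 ∈ Sat(A[(a & q) U q]) = {1, 5}, so the formula holds at 1.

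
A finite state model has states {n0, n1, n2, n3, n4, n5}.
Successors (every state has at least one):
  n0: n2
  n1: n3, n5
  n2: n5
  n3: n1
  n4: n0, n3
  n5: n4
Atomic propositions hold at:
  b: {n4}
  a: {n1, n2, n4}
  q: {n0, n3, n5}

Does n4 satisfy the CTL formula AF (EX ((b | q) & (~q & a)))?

No

Sat(b | q) = {n0, n3, n4, n5}
Sat(~q) = {n1, n2, n4}
Sat(~q & a) = {n1, n2, n4}
Sat((b | q) & (~q & a)) = {n4}
Sat(EX ((b | q) & (~q & a))) = {s : some successor in {n4}} = {n5}
AF (EX ((b | q) & (~q & a))): least fixpoint, start Z0 = {n5}, add states with every successor in Z. Z1 = {n2, n5}; Z2 = {n0, n2, n5}; fixed.
Sat(AF (EX ((b | q) & (~q & a)))) = {n0, n2, n5}
n4 ∉ Sat(AF (EX ((b | q) & (~q & a)))) = {n0, n2, n5}, so the formula does not hold at n4.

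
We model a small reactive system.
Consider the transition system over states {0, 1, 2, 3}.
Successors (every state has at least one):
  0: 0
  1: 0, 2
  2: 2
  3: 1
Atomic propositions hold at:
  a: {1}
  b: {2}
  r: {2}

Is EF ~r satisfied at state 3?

Sat(~r) = {0, 1, 3}
EF ~r: least fixpoint, start Z0 = {0, 1, 3}, add states with some successor in Z. Already a fixed point.
Sat(EF ~r) = {0, 1, 3}
3 ∈ Sat(EF ~r) = {0, 1, 3}, so the formula holds at 3.

Yes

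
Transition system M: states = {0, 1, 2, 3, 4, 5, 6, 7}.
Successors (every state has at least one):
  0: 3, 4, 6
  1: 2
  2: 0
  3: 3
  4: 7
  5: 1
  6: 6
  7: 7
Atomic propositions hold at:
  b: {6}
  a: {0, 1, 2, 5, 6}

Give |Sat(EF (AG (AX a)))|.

5

Sat(AX a) = {s : every successor in {0, 1, 2, 5, 6}} = {1, 2, 5, 6}
AG (AX a): greatest fixpoint, start Z0 = {1, 2, 5, 6}, keep only states in Sat with every successor in Z. Z1 = {1, 5, 6}; Z2 = {5, 6}; Z3 = {6}; fixed.
Sat(AG (AX a)) = {6}
EF (AG (AX a)): least fixpoint, start Z0 = {6}, add states with some successor in Z. Z1 = {0, 6}; Z2 = {0, 2, 6}; Z3 = {0, 1, 2, 6}; Z4 = {0, 1, 2, 5, 6}; fixed.
Sat(EF (AG (AX a))) = {0, 1, 2, 5, 6}
|Sat(EF (AG (AX a)))| = |{0, 1, 2, 5, 6}| = 5.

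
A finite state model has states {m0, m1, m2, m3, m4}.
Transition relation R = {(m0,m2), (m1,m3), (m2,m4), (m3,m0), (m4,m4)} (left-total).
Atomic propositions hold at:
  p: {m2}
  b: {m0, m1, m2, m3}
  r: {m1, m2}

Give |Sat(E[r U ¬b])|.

Sat(¬b) = {m4}
E[r U ¬b]: least fixpoint, start Z0 = Sat(¬b) = {m4}, add states in Sat(r) with some successor in Z. Z1 = {m2, m4}; fixed.
Sat(E[r U ¬b]) = {m2, m4}
|Sat(E[r U ¬b])| = |{m2, m4}| = 2.

2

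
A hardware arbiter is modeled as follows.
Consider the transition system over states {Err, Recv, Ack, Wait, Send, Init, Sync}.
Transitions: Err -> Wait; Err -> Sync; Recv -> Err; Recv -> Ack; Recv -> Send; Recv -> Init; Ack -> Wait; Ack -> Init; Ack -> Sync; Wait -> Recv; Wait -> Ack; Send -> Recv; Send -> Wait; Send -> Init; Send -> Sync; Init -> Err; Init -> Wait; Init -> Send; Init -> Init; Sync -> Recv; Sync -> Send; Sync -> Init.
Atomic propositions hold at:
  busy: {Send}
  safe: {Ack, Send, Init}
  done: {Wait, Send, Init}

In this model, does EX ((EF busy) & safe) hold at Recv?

Yes

EF busy: least fixpoint, start Z0 = {Send}, add states with some successor in Z. Z1 = {Recv, Send, Init, Sync}; Z2 = {Err, Recv, Ack, Wait, Send, Init, Sync}; fixed.
Sat(EF busy) = {Err, Recv, Ack, Wait, Send, Init, Sync}
Sat((EF busy) & safe) = {Ack, Send, Init}
Sat(EX ((EF busy) & safe)) = {s : some successor in {Ack, Send, Init}} = {Recv, Ack, Wait, Send, Init, Sync}
Recv ∈ Sat(EX ((EF busy) & safe)) = {Recv, Ack, Wait, Send, Init, Sync}, so the formula holds at Recv.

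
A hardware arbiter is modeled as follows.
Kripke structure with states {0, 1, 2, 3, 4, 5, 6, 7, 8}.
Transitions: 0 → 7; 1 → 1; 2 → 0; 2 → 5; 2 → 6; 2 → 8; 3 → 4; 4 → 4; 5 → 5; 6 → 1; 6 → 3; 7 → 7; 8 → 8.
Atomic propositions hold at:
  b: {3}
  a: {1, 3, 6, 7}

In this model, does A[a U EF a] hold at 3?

EF a: least fixpoint, start Z0 = {1, 3, 6, 7}, add states with some successor in Z. Z1 = {0, 1, 2, 3, 6, 7}; fixed.
Sat(EF a) = {0, 1, 2, 3, 6, 7}
A[a U EF a]: least fixpoint, start Z0 = Sat(EF a) = {0, 1, 2, 3, 6, 7}, add states in Sat(a) with every successor in Z. Already a fixed point.
Sat(A[a U EF a]) = {0, 1, 2, 3, 6, 7}
3 ∈ Sat(A[a U EF a]) = {0, 1, 2, 3, 6, 7}, so the formula holds at 3.

Yes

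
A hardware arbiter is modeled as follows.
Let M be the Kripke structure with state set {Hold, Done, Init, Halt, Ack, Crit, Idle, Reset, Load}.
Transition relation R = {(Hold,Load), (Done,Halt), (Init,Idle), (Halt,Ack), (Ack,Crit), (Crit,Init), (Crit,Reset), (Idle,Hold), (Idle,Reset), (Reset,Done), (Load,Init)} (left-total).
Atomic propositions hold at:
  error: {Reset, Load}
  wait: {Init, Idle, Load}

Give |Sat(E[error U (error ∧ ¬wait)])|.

1

Sat(¬wait) = {Hold, Done, Halt, Ack, Crit, Reset}
Sat(error ∧ ¬wait) = {Reset}
E[error U (error ∧ ¬wait)]: least fixpoint, start Z0 = Sat((error ∧ ¬wait)) = {Reset}, add states in Sat(error) with some successor in Z. Already a fixed point.
Sat(E[error U (error ∧ ¬wait)]) = {Reset}
|Sat(E[error U (error ∧ ¬wait)])| = |{Reset}| = 1.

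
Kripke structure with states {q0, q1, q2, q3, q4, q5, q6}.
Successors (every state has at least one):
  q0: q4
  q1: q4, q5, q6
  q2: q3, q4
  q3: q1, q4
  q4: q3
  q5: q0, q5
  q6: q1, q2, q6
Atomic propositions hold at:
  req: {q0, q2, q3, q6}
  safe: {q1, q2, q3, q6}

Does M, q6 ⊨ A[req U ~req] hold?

No

Sat(~req) = {q1, q4, q5}
A[req U ~req]: least fixpoint, start Z0 = Sat(~req) = {q1, q4, q5}, add states in Sat(req) with every successor in Z. Z1 = {q0, q1, q3, q4, q5}; Z2 = {q0, q1, q2, q3, q4, q5}; fixed.
Sat(A[req U ~req]) = {q0, q1, q2, q3, q4, q5}
q6 ∉ Sat(A[req U ~req]) = {q0, q1, q2, q3, q4, q5}, so the formula does not hold at q6.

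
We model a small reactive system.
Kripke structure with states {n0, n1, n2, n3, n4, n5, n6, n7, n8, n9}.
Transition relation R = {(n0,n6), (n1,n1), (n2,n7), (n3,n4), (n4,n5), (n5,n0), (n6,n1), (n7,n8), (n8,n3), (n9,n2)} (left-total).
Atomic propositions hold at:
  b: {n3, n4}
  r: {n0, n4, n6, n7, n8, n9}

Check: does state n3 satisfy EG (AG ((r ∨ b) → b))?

No

Sat(r ∨ b) = {n0, n3, n4, n6, n7, n8, n9}
Sat((r ∨ b) → b) = {n1, n2, n3, n4, n5}
AG ((r ∨ b) → b): greatest fixpoint, start Z0 = {n1, n2, n3, n4, n5}, keep only states in Sat with every successor in Z. Z1 = {n1, n3, n4}; Z2 = {n1, n3}; Z3 = {n1}; fixed.
Sat(AG ((r ∨ b) → b)) = {n1}
EG (AG ((r ∨ b) → b)): greatest fixpoint, start Z0 = {n1}, keep only states in Sat with some successor in Z. Already a fixed point.
Sat(EG (AG ((r ∨ b) → b))) = {n1}
n3 ∉ Sat(EG (AG ((r ∨ b) → b))) = {n1}, so the formula does not hold at n3.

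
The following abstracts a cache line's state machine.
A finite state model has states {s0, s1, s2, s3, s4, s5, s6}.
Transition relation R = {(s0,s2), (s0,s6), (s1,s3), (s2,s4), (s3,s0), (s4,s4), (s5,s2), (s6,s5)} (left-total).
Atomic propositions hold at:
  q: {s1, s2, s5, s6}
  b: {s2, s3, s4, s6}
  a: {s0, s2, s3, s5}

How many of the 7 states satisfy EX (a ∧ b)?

3

Sat(a ∧ b) = {s2, s3}
Sat(EX (a ∧ b)) = {s : some successor in {s2, s3}} = {s0, s1, s5}
|Sat(EX (a ∧ b))| = |{s0, s1, s5}| = 3.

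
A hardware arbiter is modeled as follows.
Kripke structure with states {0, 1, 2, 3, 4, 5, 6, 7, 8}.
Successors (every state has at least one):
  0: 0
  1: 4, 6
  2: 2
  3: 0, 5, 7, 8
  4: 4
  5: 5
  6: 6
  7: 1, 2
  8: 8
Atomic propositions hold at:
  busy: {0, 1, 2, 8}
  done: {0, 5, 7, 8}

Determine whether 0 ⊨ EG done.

Yes

EG done: greatest fixpoint, start Z0 = {0, 5, 7, 8}, keep only states in Sat with some successor in Z. Z1 = {0, 5, 8}; fixed.
Sat(EG done) = {0, 5, 8}
0 ∈ Sat(EG done) = {0, 5, 8}, so the formula holds at 0.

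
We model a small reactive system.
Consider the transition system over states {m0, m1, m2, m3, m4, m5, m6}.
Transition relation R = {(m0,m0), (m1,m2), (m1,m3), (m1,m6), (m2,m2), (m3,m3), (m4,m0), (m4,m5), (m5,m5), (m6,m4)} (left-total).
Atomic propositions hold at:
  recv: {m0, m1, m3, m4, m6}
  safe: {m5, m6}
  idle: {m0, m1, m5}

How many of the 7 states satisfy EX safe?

3

Sat(EX safe) = {s : some successor in {m5, m6}} = {m1, m4, m5}
|Sat(EX safe)| = |{m1, m4, m5}| = 3.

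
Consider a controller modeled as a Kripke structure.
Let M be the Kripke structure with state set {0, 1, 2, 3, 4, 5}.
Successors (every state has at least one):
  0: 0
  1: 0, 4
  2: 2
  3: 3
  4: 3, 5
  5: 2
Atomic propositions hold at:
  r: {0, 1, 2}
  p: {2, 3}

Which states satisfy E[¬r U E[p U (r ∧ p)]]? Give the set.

{2, 4, 5}

Sat(¬r) = {3, 4, 5}
Sat(r ∧ p) = {2}
E[p U (r ∧ p)]: least fixpoint, start Z0 = Sat((r ∧ p)) = {2}, add states in Sat(p) with some successor in Z. Already a fixed point.
Sat(E[p U (r ∧ p)]) = {2}
E[¬r U E[p U (r ∧ p)]]: least fixpoint, start Z0 = Sat(E[p U (r ∧ p)]) = {2}, add states in Sat(¬r) with some successor in Z. Z1 = {2, 5}; Z2 = {2, 4, 5}; fixed.
Sat(E[¬r U E[p U (r ∧ p)]]) = {2, 4, 5}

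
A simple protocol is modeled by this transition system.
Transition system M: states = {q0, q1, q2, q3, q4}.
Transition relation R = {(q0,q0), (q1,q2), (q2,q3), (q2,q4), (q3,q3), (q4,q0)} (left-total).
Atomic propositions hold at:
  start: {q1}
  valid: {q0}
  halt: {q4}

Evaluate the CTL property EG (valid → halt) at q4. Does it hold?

No

Sat(valid → halt) = {q1, q2, q3, q4}
EG (valid → halt): greatest fixpoint, start Z0 = {q1, q2, q3, q4}, keep only states in Sat with some successor in Z. Z1 = {q1, q2, q3}; fixed.
Sat(EG (valid → halt)) = {q1, q2, q3}
q4 ∉ Sat(EG (valid → halt)) = {q1, q2, q3}, so the formula does not hold at q4.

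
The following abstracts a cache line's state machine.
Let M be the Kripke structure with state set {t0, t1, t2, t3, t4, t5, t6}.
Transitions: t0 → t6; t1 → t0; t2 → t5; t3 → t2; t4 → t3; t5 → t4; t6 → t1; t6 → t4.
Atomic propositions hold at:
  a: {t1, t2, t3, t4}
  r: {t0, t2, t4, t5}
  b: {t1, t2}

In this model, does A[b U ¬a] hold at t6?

Sat(¬a) = {t0, t5, t6}
A[b U ¬a]: least fixpoint, start Z0 = Sat(¬a) = {t0, t5, t6}, add states in Sat(b) with every successor in Z. Z1 = {t0, t1, t2, t5, t6}; fixed.
Sat(A[b U ¬a]) = {t0, t1, t2, t5, t6}
t6 ∈ Sat(A[b U ¬a]) = {t0, t1, t2, t5, t6}, so the formula holds at t6.

Yes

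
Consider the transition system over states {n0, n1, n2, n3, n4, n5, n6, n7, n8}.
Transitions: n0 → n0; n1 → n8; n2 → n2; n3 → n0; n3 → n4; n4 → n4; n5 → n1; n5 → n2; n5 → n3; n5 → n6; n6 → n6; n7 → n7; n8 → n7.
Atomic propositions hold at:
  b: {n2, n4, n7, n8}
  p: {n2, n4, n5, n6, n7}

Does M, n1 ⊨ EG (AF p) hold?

AF p: least fixpoint, start Z0 = {n2, n4, n5, n6, n7}, add states with every successor in Z. Z1 = {n2, n4, n5, n6, n7, n8}; Z2 = {n1, n2, n4, n5, n6, n7, n8}; fixed.
Sat(AF p) = {n1, n2, n4, n5, n6, n7, n8}
EG (AF p): greatest fixpoint, start Z0 = {n1, n2, n4, n5, n6, n7, n8}, keep only states in Sat with some successor in Z. Already a fixed point.
Sat(EG (AF p)) = {n1, n2, n4, n5, n6, n7, n8}
n1 ∈ Sat(EG (AF p)) = {n1, n2, n4, n5, n6, n7, n8}, so the formula holds at n1.

Yes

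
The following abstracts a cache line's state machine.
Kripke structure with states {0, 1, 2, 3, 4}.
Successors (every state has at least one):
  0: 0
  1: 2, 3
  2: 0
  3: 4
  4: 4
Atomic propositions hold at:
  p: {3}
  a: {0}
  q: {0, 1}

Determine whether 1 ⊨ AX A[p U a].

No

A[p U a]: least fixpoint, start Z0 = Sat(a) = {0}, add states in Sat(p) with every successor in Z. Already a fixed point.
Sat(A[p U a]) = {0}
Sat(AX A[p U a]) = {s : every successor in {0}} = {0, 2}
1 ∉ Sat(AX A[p U a]) = {0, 2}, so the formula does not hold at 1.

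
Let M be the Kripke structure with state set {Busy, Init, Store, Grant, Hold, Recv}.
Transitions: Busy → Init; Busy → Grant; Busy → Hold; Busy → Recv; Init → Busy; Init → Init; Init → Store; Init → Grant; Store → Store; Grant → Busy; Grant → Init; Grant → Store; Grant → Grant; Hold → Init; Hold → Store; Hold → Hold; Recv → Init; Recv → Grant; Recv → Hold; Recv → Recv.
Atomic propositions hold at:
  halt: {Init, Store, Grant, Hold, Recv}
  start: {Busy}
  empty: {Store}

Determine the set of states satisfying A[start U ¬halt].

{Busy}

Sat(¬halt) = {Busy}
A[start U ¬halt]: least fixpoint, start Z0 = Sat(¬halt) = {Busy}, add states in Sat(start) with every successor in Z. Already a fixed point.
Sat(A[start U ¬halt]) = {Busy}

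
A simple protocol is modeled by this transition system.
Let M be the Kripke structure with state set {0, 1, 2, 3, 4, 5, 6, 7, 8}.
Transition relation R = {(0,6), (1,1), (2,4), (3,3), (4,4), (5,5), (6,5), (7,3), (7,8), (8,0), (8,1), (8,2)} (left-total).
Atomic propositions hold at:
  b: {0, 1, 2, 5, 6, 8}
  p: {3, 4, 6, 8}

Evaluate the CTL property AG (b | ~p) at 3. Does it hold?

Sat(~p) = {0, 1, 2, 5, 7}
Sat(b | ~p) = {0, 1, 2, 5, 6, 7, 8}
AG (b | ~p): greatest fixpoint, start Z0 = {0, 1, 2, 5, 6, 7, 8}, keep only states in Sat with every successor in Z. Z1 = {0, 1, 5, 6, 8}; Z2 = {0, 1, 5, 6}; fixed.
Sat(AG (b | ~p)) = {0, 1, 5, 6}
3 ∉ Sat(AG (b | ~p)) = {0, 1, 5, 6}, so the formula does not hold at 3.

No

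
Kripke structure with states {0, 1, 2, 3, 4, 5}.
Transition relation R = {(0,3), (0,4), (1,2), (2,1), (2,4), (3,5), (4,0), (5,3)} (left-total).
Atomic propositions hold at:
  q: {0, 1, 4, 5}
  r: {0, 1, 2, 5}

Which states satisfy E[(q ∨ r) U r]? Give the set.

{0, 1, 2, 4, 5}

Sat(q ∨ r) = {0, 1, 2, 4, 5}
E[(q ∨ r) U r]: least fixpoint, start Z0 = Sat(r) = {0, 1, 2, 5}, add states in Sat(q ∨ r) with some successor in Z. Z1 = {0, 1, 2, 4, 5}; fixed.
Sat(E[(q ∨ r) U r]) = {0, 1, 2, 4, 5}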